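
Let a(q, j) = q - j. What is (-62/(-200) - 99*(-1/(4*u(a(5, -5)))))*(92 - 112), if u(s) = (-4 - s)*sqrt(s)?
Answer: -31/5 + 99*sqrt(10)/28 ≈ 4.9809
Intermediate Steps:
u(s) = sqrt(s)*(-4 - s)
(-62/(-200) - 99*(-1/(4*u(a(5, -5)))))*(92 - 112) = (-62/(-200) - 99*(-1/(4*(-4 - (5 - 1*(-5)))*sqrt(5 - 1*(-5)))))*(92 - 112) = (-62*(-1/200) - 99*(-1/(4*(-4 - (5 + 5))*sqrt(5 + 5))))*(-20) = (31/100 - 99*(-sqrt(10)/(40*(-4 - 1*10))))*(-20) = (31/100 - 99*(-sqrt(10)/(40*(-4 - 10))))*(-20) = (31/100 - 99*sqrt(10)/560)*(-20) = -31/5 + 99*sqrt(10)/28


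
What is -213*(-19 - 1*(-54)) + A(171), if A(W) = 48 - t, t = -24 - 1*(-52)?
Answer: -7435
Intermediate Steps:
t = 28 (t = -24 + 52 = 28)
A(W) = 20 (A(W) = 48 - 1*28 = 48 - 28 = 20)
-213*(-19 - 1*(-54)) + A(171) = -213*(-19 - 1*(-54)) + 20 = -213*(-19 + 54) + 20 = -213*35 + 20 = -7455 + 20 = -7435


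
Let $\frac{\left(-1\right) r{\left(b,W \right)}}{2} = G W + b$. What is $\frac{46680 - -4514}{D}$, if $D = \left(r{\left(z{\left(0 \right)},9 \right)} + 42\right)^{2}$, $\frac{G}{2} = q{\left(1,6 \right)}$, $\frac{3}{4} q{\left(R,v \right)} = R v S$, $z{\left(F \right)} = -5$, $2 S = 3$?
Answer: $\frac{25597}{72200} \approx 0.35453$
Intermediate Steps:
$S = \frac{3}{2}$ ($S = \frac{1}{2} \cdot 3 = \frac{3}{2} \approx 1.5$)
$q{\left(R,v \right)} = 2 R v$ ($q{\left(R,v \right)} = \frac{4 R v \frac{3}{2}}{3} = \frac{4 \frac{3 R v}{2}}{3} = 2 R v$)
$G = 24$ ($G = 2 \cdot 2 \cdot 1 \cdot 6 = 2 \cdot 12 = 24$)
$r{\left(b,W \right)} = - 48 W - 2 b$ ($r{\left(b,W \right)} = - 2 \left(24 W + b\right) = - 2 \left(b + 24 W\right) = - 48 W - 2 b$)
$D = 144400$ ($D = \left(\left(\left(-48\right) 9 - -10\right) + 42\right)^{2} = \left(\left(-432 + 10\right) + 42\right)^{2} = \left(-422 + 42\right)^{2} = \left(-380\right)^{2} = 144400$)
$\frac{46680 - -4514}{D} = \frac{46680 - -4514}{144400} = \left(46680 + 4514\right) \frac{1}{144400} = 51194 \cdot \frac{1}{144400} = \frac{25597}{72200}$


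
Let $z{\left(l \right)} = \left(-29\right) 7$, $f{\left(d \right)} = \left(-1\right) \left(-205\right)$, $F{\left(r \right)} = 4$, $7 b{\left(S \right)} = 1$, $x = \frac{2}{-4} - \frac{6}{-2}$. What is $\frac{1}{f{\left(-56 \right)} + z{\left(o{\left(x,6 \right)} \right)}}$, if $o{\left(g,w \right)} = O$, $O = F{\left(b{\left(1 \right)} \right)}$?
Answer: $\frac{1}{2} \approx 0.5$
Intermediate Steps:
$x = \frac{5}{2}$ ($x = 2 \left(- \frac{1}{4}\right) - -3 = - \frac{1}{2} + 3 = \frac{5}{2} \approx 2.5$)
$b{\left(S \right)} = \frac{1}{7}$ ($b{\left(S \right)} = \frac{1}{7} \cdot 1 = \frac{1}{7}$)
$O = 4$
$o{\left(g,w \right)} = 4$
$f{\left(d \right)} = 205$
$z{\left(l \right)} = -203$
$\frac{1}{f{\left(-56 \right)} + z{\left(o{\left(x,6 \right)} \right)}} = \frac{1}{205 - 203} = \frac{1}{2}$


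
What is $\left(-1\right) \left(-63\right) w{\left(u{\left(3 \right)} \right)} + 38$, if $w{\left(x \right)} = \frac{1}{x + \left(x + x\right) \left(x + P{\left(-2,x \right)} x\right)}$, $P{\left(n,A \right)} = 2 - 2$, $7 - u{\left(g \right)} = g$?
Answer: $\frac{159}{4} \approx 39.75$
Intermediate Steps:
$u{\left(g \right)} = 7 - g$
$P{\left(n,A \right)} = 0$ ($P{\left(n,A \right)} = 2 - 2 = 0$)
$w{\left(x \right)} = \frac{1}{x + 2 x^{2}}$ ($w{\left(x \right)} = \frac{1}{x + \left(x + x\right) \left(x + 0 x\right)} = \frac{1}{x + 2 x \left(x + 0\right)} = \frac{1}{x + 2 x x} = \frac{1}{x + 2 x^{2}}$)
$\left(-1\right) \left(-63\right) w{\left(u{\left(3 \right)} \right)} + 38 = \left(-1\right) \left(-63\right) \frac{1}{\left(7 - 3\right) \left(1 + 2 \left(7 - 3\right)\right)} + 38 = 63 \frac{1}{\left(7 - 3\right) \left(1 + 2 \left(7 - 3\right)\right)} + 38 = 63 \frac{1}{4 \left(1 + 2 \cdot 4\right)} + 38 = 63 \frac{1}{4 \left(1 + 8\right)} + 38 = 63 \frac{1}{4 \cdot 9} + 38 = 63 \cdot \frac{1}{4} \cdot \frac{1}{9} + 38 = 63 \cdot \frac{1}{36} + 38 = \frac{7}{4} + 38 = \frac{159}{4}$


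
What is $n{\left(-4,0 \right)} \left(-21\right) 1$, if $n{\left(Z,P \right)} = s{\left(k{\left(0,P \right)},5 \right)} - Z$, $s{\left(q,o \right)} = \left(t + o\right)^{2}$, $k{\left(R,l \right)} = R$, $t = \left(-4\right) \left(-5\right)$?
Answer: $-13209$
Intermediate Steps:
$t = 20$
$s{\left(q,o \right)} = \left(20 + o\right)^{2}$
$n{\left(Z,P \right)} = 625 - Z$ ($n{\left(Z,P \right)} = \left(20 + 5\right)^{2} - Z = 25^{2} - Z = 625 - Z$)
$n{\left(-4,0 \right)} \left(-21\right) 1 = \left(625 - -4\right) \left(-21\right) 1 = \left(625 + 4\right) \left(-21\right) 1 = 629 \left(-21\right) 1 = \left(-13209\right) 1 = -13209$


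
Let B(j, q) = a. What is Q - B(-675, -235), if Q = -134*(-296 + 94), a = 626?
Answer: 26442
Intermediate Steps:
B(j, q) = 626
Q = 27068 (Q = -134*(-202) = 27068)
Q - B(-675, -235) = 27068 - 1*626 = 27068 - 626 = 26442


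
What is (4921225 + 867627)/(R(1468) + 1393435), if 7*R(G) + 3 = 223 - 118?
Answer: 40521964/9754147 ≈ 4.1543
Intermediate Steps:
R(G) = 102/7 (R(G) = -3/7 + (223 - 118)/7 = -3/7 + (⅐)*105 = -3/7 + 15 = 102/7)
(4921225 + 867627)/(R(1468) + 1393435) = (4921225 + 867627)/(102/7 + 1393435) = 5788852/(9754147/7) = 5788852*(7/9754147) = 40521964/9754147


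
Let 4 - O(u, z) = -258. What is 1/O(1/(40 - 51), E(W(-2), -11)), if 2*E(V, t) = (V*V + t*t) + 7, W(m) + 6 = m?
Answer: 1/262 ≈ 0.0038168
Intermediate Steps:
W(m) = -6 + m
E(V, t) = 7/2 + V²/2 + t²/2 (E(V, t) = ((V*V + t*t) + 7)/2 = ((V² + t²) + 7)/2 = (7 + V² + t²)/2 = 7/2 + V²/2 + t²/2)
O(u, z) = 262 (O(u, z) = 4 - 1*(-258) = 4 + 258 = 262)
1/O(1/(40 - 51), E(W(-2), -11)) = 1/262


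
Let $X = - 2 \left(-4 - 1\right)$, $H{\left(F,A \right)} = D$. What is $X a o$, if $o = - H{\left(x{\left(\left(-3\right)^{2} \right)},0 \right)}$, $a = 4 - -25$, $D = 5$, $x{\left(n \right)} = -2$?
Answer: $-1450$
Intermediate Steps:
$H{\left(F,A \right)} = 5$
$a = 29$ ($a = 4 + 25 = 29$)
$o = -5$ ($o = \left(-1\right) 5 = -5$)
$X = 10$ ($X = \left(-2\right) \left(-5\right) = 10$)
$X a o = 10 \cdot 29 \left(-5\right) = 290 \left(-5\right) = -1450$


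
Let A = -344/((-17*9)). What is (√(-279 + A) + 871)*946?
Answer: 823966 + 946*I*√719831/51 ≈ 8.2397e+5 + 15738.0*I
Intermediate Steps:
A = 344/153 (A = -344/(-153) = -344*(-1/153) = 344/153 ≈ 2.2484)
(√(-279 + A) + 871)*946 = (√(-279 + 344/153) + 871)*946 = (√(-42343/153) + 871)*946 = (I*√719831/51 + 871)*946 = (871 + I*√719831/51)*946 = 823966 + 946*I*√719831/51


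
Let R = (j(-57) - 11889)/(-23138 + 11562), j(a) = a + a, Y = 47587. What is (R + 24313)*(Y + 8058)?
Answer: 15661802247695/11576 ≈ 1.3530e+9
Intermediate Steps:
j(a) = 2*a
R = 12003/11576 (R = (2*(-57) - 11889)/(-23138 + 11562) = (-114 - 11889)/(-11576) = -12003*(-1/11576) = 12003/11576 ≈ 1.0369)
(R + 24313)*(Y + 8058) = (12003/11576 + 24313)*(47587 + 8058) = (281459291/11576)*55645 = 15661802247695/11576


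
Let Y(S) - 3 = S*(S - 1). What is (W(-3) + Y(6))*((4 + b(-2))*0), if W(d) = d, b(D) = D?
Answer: 0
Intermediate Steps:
Y(S) = 3 + S*(-1 + S) (Y(S) = 3 + S*(S - 1) = 3 + S*(-1 + S))
(W(-3) + Y(6))*((4 + b(-2))*0) = (-3 + (3 + 6² - 1*6))*((4 - 2)*0) = (-3 + (3 + 36 - 6))*(2*0) = (-3 + 33)*0 = 30*0 = 0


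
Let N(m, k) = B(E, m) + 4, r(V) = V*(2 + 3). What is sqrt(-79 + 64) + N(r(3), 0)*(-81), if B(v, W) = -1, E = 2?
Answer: -243 + I*sqrt(15) ≈ -243.0 + 3.873*I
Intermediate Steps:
r(V) = 5*V (r(V) = V*5 = 5*V)
N(m, k) = 3 (N(m, k) = -1 + 4 = 3)
sqrt(-79 + 64) + N(r(3), 0)*(-81) = sqrt(-79 + 64) + 3*(-81) = sqrt(-15) - 243 = I*sqrt(15) - 243 = -243 + I*sqrt(15)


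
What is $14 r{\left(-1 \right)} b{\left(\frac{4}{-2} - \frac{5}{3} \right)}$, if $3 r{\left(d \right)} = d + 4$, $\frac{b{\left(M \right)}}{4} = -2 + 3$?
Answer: $56$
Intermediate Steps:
$b{\left(M \right)} = 4$ ($b{\left(M \right)} = 4 \left(-2 + 3\right) = 4 \cdot 1 = 4$)
$r{\left(d \right)} = \frac{4}{3} + \frac{d}{3}$ ($r{\left(d \right)} = \frac{d + 4}{3} = \frac{4 + d}{3} = \frac{4}{3} + \frac{d}{3}$)
$14 r{\left(-1 \right)} b{\left(\frac{4}{-2} - \frac{5}{3} \right)} = 14 \left(\frac{4}{3} + \frac{1}{3} \left(-1\right)\right) 4 = 14 \left(\frac{4}{3} - \frac{1}{3}\right) 4 = 14 \cdot 1 \cdot 4 = 14 \cdot 4 = 56$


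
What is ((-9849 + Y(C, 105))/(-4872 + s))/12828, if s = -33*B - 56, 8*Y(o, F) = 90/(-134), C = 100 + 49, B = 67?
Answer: 14543/135224224 ≈ 0.00010755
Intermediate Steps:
C = 149
Y(o, F) = -45/536 (Y(o, F) = (90/(-134))/8 = (90*(-1/134))/8 = (⅛)*(-45/67) = -45/536)
s = -2267 (s = -33*67 - 56 = -2211 - 56 = -2267)
((-9849 + Y(C, 105))/(-4872 + s))/12828 = ((-9849 - 45/536)/(-4872 - 2267))/12828 = -5279109/536/(-7139)*(1/12828) = -5279109/536*(-1/7139)*(1/12828) = (43629/31624)*(1/12828) = 14543/135224224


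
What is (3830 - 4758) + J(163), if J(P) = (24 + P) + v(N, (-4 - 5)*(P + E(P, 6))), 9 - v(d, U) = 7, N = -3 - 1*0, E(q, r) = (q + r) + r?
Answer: -739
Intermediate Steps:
E(q, r) = q + 2*r
N = -3 (N = -3 + 0 = -3)
v(d, U) = 2 (v(d, U) = 9 - 1*7 = 9 - 7 = 2)
J(P) = 26 + P (J(P) = (24 + P) + 2 = 26 + P)
(3830 - 4758) + J(163) = (3830 - 4758) + (26 + 163) = -928 + 189 = -739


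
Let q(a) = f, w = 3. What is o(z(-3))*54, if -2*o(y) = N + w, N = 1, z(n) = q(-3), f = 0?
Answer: -108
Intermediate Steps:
q(a) = 0
z(n) = 0
o(y) = -2 (o(y) = -(1 + 3)/2 = -1/2*4 = -2)
o(z(-3))*54 = -2*54 = -108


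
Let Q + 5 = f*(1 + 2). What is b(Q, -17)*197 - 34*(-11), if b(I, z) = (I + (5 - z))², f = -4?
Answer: 5299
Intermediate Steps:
Q = -17 (Q = -5 - 4*(1 + 2) = -5 - 4*3 = -5 - 12 = -17)
b(I, z) = (5 + I - z)²
b(Q, -17)*197 - 34*(-11) = (5 - 17 - 1*(-17))²*197 - 34*(-11) = (5 - 17 + 17)²*197 + 374 = 5²*197 + 374 = 25*197 + 374 = 4925 + 374 = 5299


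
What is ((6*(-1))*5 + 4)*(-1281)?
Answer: 33306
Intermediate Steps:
((6*(-1))*5 + 4)*(-1281) = (-6*5 + 4)*(-1281) = (-30 + 4)*(-1281) = -26*(-1281) = 33306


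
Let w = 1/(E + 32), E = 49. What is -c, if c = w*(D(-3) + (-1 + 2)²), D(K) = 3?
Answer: -4/81 ≈ -0.049383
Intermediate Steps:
w = 1/81 (w = 1/(49 + 32) = 1/81 ≈ 0.012346)
c = 4/81 (c = (3 + (-1 + 2)²)/81 = (3 + 1²)/81 = (3 + 1)/81 = (1/81)*4 = 4/81 ≈ 0.049383)
-c = -1*4/81 = -4/81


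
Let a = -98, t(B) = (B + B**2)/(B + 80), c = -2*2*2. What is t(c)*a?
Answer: -686/9 ≈ -76.222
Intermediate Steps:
c = -8 (c = -4*2 = -8)
t(B) = (B + B**2)/(80 + B)
t(c)*a = -8*(1 - 8)/(80 - 8)*(-98) = -8*(-7)/72*(-98) = -8*1/72*(-7)*(-98) = (7/9)*(-98) = -686/9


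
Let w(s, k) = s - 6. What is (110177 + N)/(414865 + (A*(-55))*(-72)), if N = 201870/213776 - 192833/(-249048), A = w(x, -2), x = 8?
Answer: 183311513798627/703414954861740 ≈ 0.26060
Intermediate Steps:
w(s, k) = -6 + s
A = 2 (A = -6 + 8 = 2)
N = 2859324599/1663765164 (N = 201870*(1/213776) - 192833*(-1/249048) = 100935/106888 + 192833/249048 = 2859324599/1663765164 ≈ 1.7186)
(110177 + N)/(414865 + (A*(-55))*(-72)) = (110177 + 2859324599/1663765164)/(414865 + (2*(-55))*(-72)) = 183311513798627/(1663765164*(414865 - 110*(-72))) = 183311513798627/(1663765164*(414865 + 7920)) = (183311513798627/1663765164)/422785 = (183311513798627/1663765164)*(1/422785) = 183311513798627/703414954861740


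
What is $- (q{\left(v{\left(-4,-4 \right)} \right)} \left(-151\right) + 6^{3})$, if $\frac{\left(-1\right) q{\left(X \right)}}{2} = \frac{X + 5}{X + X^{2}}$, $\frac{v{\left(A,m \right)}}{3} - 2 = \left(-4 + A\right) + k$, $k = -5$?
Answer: $- \frac{27455}{132} \approx -207.99$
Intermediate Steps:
$v{\left(A,m \right)} = -21 + 3 A$ ($v{\left(A,m \right)} = 6 + 3 \left(\left(-4 + A\right) - 5\right) = 6 + 3 \left(-9 + A\right) = 6 + \left(-27 + 3 A\right) = -21 + 3 A$)
$q{\left(X \right)} = - \frac{2 \left(5 + X\right)}{X + X^{2}}$ ($q{\left(X \right)} = - 2 \frac{X + 5}{X + X^{2}} = - 2 \frac{5 + X}{X + X^{2}} = - \frac{2 \left(5 + X\right)}{X + X^{2}}$)
$- (q{\left(v{\left(-4,-4 \right)} \right)} \left(-151\right) + 6^{3}) = - (\frac{2 \left(-5 - \left(-21 + 3 \left(-4\right)\right)\right)}{\left(-21 + 3 \left(-4\right)\right) \left(1 + \left(-21 + 3 \left(-4\right)\right)\right)} \left(-151\right) + 6^{3}) = - (\frac{2 \left(-5 - \left(-21 - 12\right)\right)}{\left(-21 - 12\right) \left(1 - 33\right)} \left(-151\right) + 216) = - (\frac{2 \left(-5 - -33\right)}{\left(-33\right) \left(1 - 33\right)} \left(-151\right) + 216) = - (2 \left(- \frac{1}{33}\right) \frac{1}{-32} \left(-5 + 33\right) \left(-151\right) + 216) = - (2 \left(- \frac{1}{33}\right) \left(- \frac{1}{32}\right) 28 \left(-151\right) + 216) = - (\frac{7}{132} \left(-151\right) + 216) = - (- \frac{1057}{132} + 216) = \left(-1\right) \frac{27455}{132} = - \frac{27455}{132}$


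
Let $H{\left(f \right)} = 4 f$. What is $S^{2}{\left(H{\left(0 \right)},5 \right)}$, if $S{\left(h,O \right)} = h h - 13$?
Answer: $169$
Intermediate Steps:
$S{\left(h,O \right)} = -13 + h^{2}$ ($S{\left(h,O \right)} = h^{2} - 13 = -13 + h^{2}$)
$S^{2}{\left(H{\left(0 \right)},5 \right)} = \left(-13 + \left(4 \cdot 0\right)^{2}\right)^{2} = \left(-13 + 0^{2}\right)^{2} = \left(-13 + 0\right)^{2} = \left(-13\right)^{2} = 169$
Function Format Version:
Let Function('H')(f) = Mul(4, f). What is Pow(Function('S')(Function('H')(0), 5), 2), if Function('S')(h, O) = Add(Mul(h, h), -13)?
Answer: 169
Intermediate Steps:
Function('S')(h, O) = Add(-13, Pow(h, 2)) (Function('S')(h, O) = Add(Pow(h, 2), -13) = Add(-13, Pow(h, 2)))
Pow(Function('S')(Function('H')(0), 5), 2) = Pow(Add(-13, Pow(Mul(4, 0), 2)), 2) = Pow(Add(-13, Pow(0, 2)), 2) = Pow(Add(-13, 0), 2) = Pow(-13, 2) = 169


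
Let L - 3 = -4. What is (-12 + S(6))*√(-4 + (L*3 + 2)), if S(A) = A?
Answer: -6*I*√5 ≈ -13.416*I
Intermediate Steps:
L = -1 (L = 3 - 4 = -1)
(-12 + S(6))*√(-4 + (L*3 + 2)) = (-12 + 6)*√(-4 + (-1*3 + 2)) = -6*√(-4 + (-3 + 2)) = -6*√(-4 - 1) = -6*I*√5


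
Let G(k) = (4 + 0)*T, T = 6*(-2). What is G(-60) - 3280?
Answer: -3328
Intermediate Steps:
T = -12
G(k) = -48 (G(k) = (4 + 0)*(-12) = 4*(-12) = -48)
G(-60) - 3280 = -48 - 3280 = -3328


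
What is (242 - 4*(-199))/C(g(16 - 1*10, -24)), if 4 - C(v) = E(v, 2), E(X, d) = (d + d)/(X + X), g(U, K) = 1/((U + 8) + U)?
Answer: -173/6 ≈ -28.833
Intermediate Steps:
g(U, K) = 1/(8 + 2*U) (g(U, K) = 1/((8 + U) + U) = 1/(8 + 2*U))
E(X, d) = d/X (E(X, d) = (2*d)/((2*X)) = (2*d)*(1/(2*X)) = d/X)
C(v) = 4 - 2/v
(242 - 4*(-199))/C(g(16 - 1*10, -24)) = (242 - 4*(-199))/(4 - 2/(1/(2*(4 + (16 - 1*10))))) = (242 + 796)/(4 - 2/(1/(2*(4 + (16 - 10))))) = 1038/(4 - 2/(1/(2*(4 + 6)))) = 1038/(4 - 2/((½)/10)) = 1038/(4 - 2/((½)*(⅒))) = 1038/(4 - 2/1/20) = 1038/(4 - 2*20) = 1038/(4 - 40) = 1038/(-36) = 1038*(-1/36) = -173/6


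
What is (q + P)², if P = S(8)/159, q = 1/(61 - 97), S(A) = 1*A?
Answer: 1849/3640464 ≈ 0.00050790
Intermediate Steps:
S(A) = A
q = -1/36 (q = 1/(-36) = -1/36 ≈ -0.027778)
P = 8/159 ≈ 0.050314
(q + P)² = (-1/36 + 8/159)² = (43/1908)² = 1849/3640464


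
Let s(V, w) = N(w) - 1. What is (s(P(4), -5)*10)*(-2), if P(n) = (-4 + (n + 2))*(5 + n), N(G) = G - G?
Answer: 20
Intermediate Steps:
N(G) = 0
P(n) = (-2 + n)*(5 + n) (P(n) = (-4 + (2 + n))*(5 + n) = (-2 + n)*(5 + n))
s(V, w) = -1 (s(V, w) = 0 - 1 = -1)
(s(P(4), -5)*10)*(-2) = -1*10*(-2) = -10*(-2) = 20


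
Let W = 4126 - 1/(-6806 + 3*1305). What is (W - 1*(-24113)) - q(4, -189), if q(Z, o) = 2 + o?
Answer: 82179567/2891 ≈ 28426.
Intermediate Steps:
W = 11928267/2891 (W = 4126 - 1/(-6806 + 3915) = 4126 - 1/(-2891) = 4126 - 1*(-1/2891) = 4126 + 1/2891 = 11928267/2891 ≈ 4126.0)
(W - 1*(-24113)) - q(4, -189) = (11928267/2891 - 1*(-24113)) - (2 - 189) = (11928267/2891 + 24113) - 1*(-187) = 81638950/2891 + 187 = 82179567/2891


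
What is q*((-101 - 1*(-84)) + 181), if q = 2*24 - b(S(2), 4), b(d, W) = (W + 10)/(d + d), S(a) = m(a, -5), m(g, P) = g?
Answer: 7298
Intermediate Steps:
S(a) = a
b(d, W) = (10 + W)/(2*d) (b(d, W) = (10 + W)/((2*d)) = (10 + W)*(1/(2*d)) = (10 + W)/(2*d))
q = 89/2 (q = 2*24 - (10 + 4)/(2*2) = 48 - 14/(2*2) = 48 - 1*7/2 = 48 - 7/2 = 89/2 ≈ 44.500)
q*((-101 - 1*(-84)) + 181) = 89*((-101 - 1*(-84)) + 181)/2 = 89*((-101 + 84) + 181)/2 = 89*(-17 + 181)/2 = (89/2)*164 = 7298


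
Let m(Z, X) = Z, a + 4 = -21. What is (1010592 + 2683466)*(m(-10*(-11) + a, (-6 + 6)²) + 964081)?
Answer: 3561685125628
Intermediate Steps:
a = -25 (a = -4 - 21 = -25)
(1010592 + 2683466)*(m(-10*(-11) + a, (-6 + 6)²) + 964081) = (1010592 + 2683466)*((-10*(-11) - 25) + 964081) = 3694058*((110 - 25) + 964081) = 3694058*(85 + 964081) = 3694058*964166 = 3561685125628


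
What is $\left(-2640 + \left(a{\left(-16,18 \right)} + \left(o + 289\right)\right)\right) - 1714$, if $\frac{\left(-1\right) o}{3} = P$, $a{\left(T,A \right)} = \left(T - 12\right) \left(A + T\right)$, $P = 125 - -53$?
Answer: $-4655$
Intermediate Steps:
$P = 178$ ($P = 125 + 53 = 178$)
$a{\left(T,A \right)} = \left(-12 + T\right) \left(A + T\right)$
$o = -534$ ($o = \left(-3\right) 178 = -534$)
$\left(-2640 + \left(a{\left(-16,18 \right)} + \left(o + 289\right)\right)\right) - 1714 = \left(-2640 + \left(\left(\left(-16\right)^{2} - 216 - -192 + 18 \left(-16\right)\right) + \left(-534 + 289\right)\right)\right) - 1714 = \left(-2640 + \left(\left(256 - 216 + 192 - 288\right) - 245\right)\right) - 1714 = \left(-2640 - 301\right) - 1714 = -2941 - 1714 = -4655$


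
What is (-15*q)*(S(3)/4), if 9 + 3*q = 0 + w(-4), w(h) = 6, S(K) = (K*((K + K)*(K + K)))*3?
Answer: 1215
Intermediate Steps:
S(K) = 12*K³ (S(K) = (K*((2*K)*(2*K)))*3 = (K*(4*K²))*3 = (4*K³)*3 = 12*K³)
q = -1 (q = -3 + (0 + 6)/3 = -3 + (⅓)*6 = -3 + 2 = -1)
(-15*q)*(S(3)/4) = (-15*(-1))*((12*3³)/4) = 15*((12*27)*(¼)) = 15*(324*(¼)) = 15*81 = 1215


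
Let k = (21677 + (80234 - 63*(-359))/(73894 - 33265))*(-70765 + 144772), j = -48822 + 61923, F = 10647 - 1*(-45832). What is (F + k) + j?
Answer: 21729833768536/13543 ≈ 1.6045e+9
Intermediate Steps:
F = 56479 (F = 10647 + 45832 = 56479)
j = 13101
k = 21728891446596/13543 (k = (21677 + (80234 + 22617)/40629)*74007 = (21677 + 102851*(1/40629))*74007 = (21677 + 102851/40629)*74007 = (880817684/40629)*74007 = 21728891446596/13543 ≈ 1.6044e+9)
(F + k) + j = (56479 + 21728891446596/13543) + 13101 = 21729656341693/13543 + 13101 = 21729833768536/13543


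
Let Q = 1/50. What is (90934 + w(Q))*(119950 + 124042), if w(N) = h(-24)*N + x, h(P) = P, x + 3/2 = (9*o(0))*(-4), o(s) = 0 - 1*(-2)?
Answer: 554227949996/25 ≈ 2.2169e+10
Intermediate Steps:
o(s) = 2 (o(s) = 0 + 2 = 2)
Q = 1/50 ≈ 0.020000
x = -147/2 (x = -3/2 + (9*2)*(-4) = -3/2 + 18*(-4) = -3/2 - 72 = -147/2 ≈ -73.500)
w(N) = -147/2 - 24*N (w(N) = -24*N - 147/2 = -147/2 - 24*N)
(90934 + w(Q))*(119950 + 124042) = (90934 + (-147/2 - 24*1/50))*(119950 + 124042) = (90934 + (-147/2 - 12/25))*243992 = (90934 - 3699/50)*243992 = (4543001/50)*243992 = 554227949996/25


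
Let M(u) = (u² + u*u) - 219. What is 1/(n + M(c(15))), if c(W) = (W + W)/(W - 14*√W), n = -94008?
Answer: -1028981809/96957073645563 - 1120*√15/96957073645563 ≈ -1.0613e-5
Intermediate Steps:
c(W) = 2*W/(W - 14*√W) (c(W) = (2*W)/(W - 14*√W) = 2*W/(W - 14*√W))
M(u) = -219 + 2*u² (M(u) = (u² + u²) - 219 = 2*u² - 219 = -219 + 2*u²)
1/(n + M(c(15))) = 1/(-94008 + (-219 + 2*(2*15/(15 - 14*√15))²)) = 1/(-94008 + (-219 + 2*(30/(15 - 14*√15))²)) = 1/(-94008 + (-219 + 2*(900/(15 - 14*√15)²))) = 1/(-94008 + (-219 + 1800/(15 - 14*√15)²)) = 1/(-94227 + 1800/(15 - 14*√15)²)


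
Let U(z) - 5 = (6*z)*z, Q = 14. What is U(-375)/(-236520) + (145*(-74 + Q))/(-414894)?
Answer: -11600372099/3271024296 ≈ -3.5464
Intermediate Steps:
U(z) = 5 + 6*z² (U(z) = 5 + (6*z)*z = 5 + 6*z²)
U(-375)/(-236520) + (145*(-74 + Q))/(-414894) = (5 + 6*(-375)²)/(-236520) + (145*(-74 + 14))/(-414894) = (5 + 6*140625)*(-1/236520) + (145*(-60))*(-1/414894) = (5 + 843750)*(-1/236520) - 8700*(-1/414894) = 843755*(-1/236520) + 1450/69149 = -168751/47304 + 1450/69149 = -11600372099/3271024296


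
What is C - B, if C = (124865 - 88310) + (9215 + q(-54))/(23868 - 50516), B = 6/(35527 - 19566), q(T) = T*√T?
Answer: 15547744411537/425328728 + 81*I*√6/13324 ≈ 36555.0 + 0.014891*I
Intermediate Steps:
q(T) = T^(3/2)
B = 6/15961 ≈ 0.00037592
C = 974108425/26648 + 81*I*√6/13324 (C = (124865 - 88310) + (9215 + (-54)^(3/2))/(23868 - 50516) = 36555 + (9215 - 162*I*√6)/(-26648) = 36555 + (9215 - 162*I*√6)*(-1/26648) = 36555 + (-9215/26648 + 81*I*√6/13324) = 974108425/26648 + 81*I*√6/13324 ≈ 36555.0 + 0.014891*I)
C - B = (974108425/26648 + 81*I*√6/13324) - 1*6/15961 = (974108425/26648 + 81*I*√6/13324) - 6/15961 = 15547744411537/425328728 + 81*I*√6/13324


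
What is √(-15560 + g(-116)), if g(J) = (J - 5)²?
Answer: I*√919 ≈ 30.315*I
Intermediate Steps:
g(J) = (-5 + J)²
√(-15560 + g(-116)) = √(-15560 + (-5 - 116)²) = √(-15560 + (-121)²) = √(-15560 + 14641) = √(-919) = I*√919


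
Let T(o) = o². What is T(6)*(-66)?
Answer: -2376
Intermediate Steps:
T(6)*(-66) = 6²*(-66) = 36*(-66) = -2376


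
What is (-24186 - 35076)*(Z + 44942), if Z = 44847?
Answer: -5321075718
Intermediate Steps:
(-24186 - 35076)*(Z + 44942) = (-24186 - 35076)*(44847 + 44942) = -59262*89789 = -5321075718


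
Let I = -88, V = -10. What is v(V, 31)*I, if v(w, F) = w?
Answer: 880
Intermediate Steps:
v(V, 31)*I = -10*(-88) = 880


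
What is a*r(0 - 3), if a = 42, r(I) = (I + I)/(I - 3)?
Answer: 42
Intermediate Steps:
r(I) = 2*I/(-3 + I) (r(I) = (2*I)/(-3 + I) = 2*I/(-3 + I))
a*r(0 - 3) = 42*(2*(0 - 3)/(-3 + (0 - 3))) = 42*(2*(-3)/(-3 - 3)) = 42*(2*(-3)/(-6)) = 42*(2*(-3)*(-⅙)) = 42*1 = 42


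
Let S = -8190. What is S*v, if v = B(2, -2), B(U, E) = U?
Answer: -16380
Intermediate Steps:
v = 2
S*v = -8190*2 = -16380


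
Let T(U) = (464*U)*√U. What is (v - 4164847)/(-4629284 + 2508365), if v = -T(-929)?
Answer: 4164847/2120919 - 431056*I*√929/2120919 ≈ 1.9637 - 6.1947*I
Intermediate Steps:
T(U) = 464*U^(3/2)
v = 431056*I*√929 (v = -464*(-929)^(3/2) = -464*(-929*I*√929) = -(-431056)*I*√929 = 431056*I*√929 ≈ 1.3138e+7*I)
(v - 4164847)/(-4629284 + 2508365) = (431056*I*√929 - 4164847)/(-4629284 + 2508365) = (-4164847 + 431056*I*√929)/(-2120919) = (-4164847 + 431056*I*√929)*(-1/2120919) = 4164847/2120919 - 431056*I*√929/2120919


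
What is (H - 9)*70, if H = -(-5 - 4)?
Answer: 0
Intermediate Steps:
H = 9 (H = -1*(-9) = 9)
(H - 9)*70 = (9 - 9)*70 = 0*70 = 0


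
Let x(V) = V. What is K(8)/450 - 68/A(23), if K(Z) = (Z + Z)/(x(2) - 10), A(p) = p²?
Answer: -15829/119025 ≈ -0.13299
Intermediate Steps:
K(Z) = -Z/4 (K(Z) = (Z + Z)/(2 - 10) = (2*Z)/(-8) = (2*Z)*(-⅛) = -Z/4)
K(8)/450 - 68/A(23) = -¼*8/450 - 68/(23²) = -2*1/450 - 68/529 = -1/225 - 68*1/529 = -1/225 - 68/529 = -15829/119025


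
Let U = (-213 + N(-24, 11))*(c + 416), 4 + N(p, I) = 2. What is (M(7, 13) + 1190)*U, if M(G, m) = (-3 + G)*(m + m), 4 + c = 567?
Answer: -272367590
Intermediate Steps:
c = 563 (c = -4 + 567 = 563)
M(G, m) = 2*m*(-3 + G) (M(G, m) = (-3 + G)*(2*m) = 2*m*(-3 + G))
N(p, I) = -2 (N(p, I) = -4 + 2 = -2)
U = -210485 (U = (-213 - 2)*(563 + 416) = -215*979 = -210485)
(M(7, 13) + 1190)*U = (2*13*(-3 + 7) + 1190)*(-210485) = (2*13*4 + 1190)*(-210485) = (104 + 1190)*(-210485) = 1294*(-210485) = -272367590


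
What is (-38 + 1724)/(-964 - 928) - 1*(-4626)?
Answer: 4375353/946 ≈ 4625.1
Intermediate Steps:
(-38 + 1724)/(-964 - 928) - 1*(-4626) = 1686/(-1892) + 4626 = 1686*(-1/1892) + 4626 = -843/946 + 4626 = 4375353/946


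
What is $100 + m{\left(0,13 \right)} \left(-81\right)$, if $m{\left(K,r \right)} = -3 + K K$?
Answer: $343$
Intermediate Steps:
$m{\left(K,r \right)} = -3 + K^{2}$
$100 + m{\left(0,13 \right)} \left(-81\right) = 100 + \left(-3 + 0^{2}\right) \left(-81\right) = 100 + \left(-3 + 0\right) \left(-81\right) = 100 - -243 = 100 + 243 = 343$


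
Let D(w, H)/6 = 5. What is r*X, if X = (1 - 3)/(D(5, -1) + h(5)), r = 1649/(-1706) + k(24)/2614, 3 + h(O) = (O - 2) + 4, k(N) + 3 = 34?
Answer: 1064400/18952807 ≈ 0.056161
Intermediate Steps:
D(w, H) = 30 (D(w, H) = 6*5 = 30)
k(N) = 31 (k(N) = -3 + 34 = 31)
h(O) = -1 + O (h(O) = -3 + ((O - 2) + 4) = -3 + ((-2 + O) + 4) = -3 + (2 + O) = -1 + O)
r = -1064400/1114871 (r = 1649/(-1706) + 31/2614 = 1649*(-1/1706) + 31*(1/2614) = -1649/1706 + 31/2614 = -1064400/1114871 ≈ -0.95473)
X = -1/17 (X = (1 - 3)/(30 + (-1 + 5)) = -2/(30 + 4) = -2/34 = -2*1/34 = -1/17 ≈ -0.058824)
r*X = -1064400/1114871*(-1/17) = 1064400/18952807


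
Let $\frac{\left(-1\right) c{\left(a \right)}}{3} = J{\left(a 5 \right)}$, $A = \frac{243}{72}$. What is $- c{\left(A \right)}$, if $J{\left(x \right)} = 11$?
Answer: $33$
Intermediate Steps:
$A = \frac{27}{8}$ ($A = 243 \cdot \frac{1}{72} = \frac{27}{8} \approx 3.375$)
$c{\left(a \right)} = -33$ ($c{\left(a \right)} = \left(-3\right) 11 = -33$)
$- c{\left(A \right)} = \left(-1\right) \left(-33\right) = 33$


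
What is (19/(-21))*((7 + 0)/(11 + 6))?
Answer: -19/51 ≈ -0.37255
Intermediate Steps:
(19/(-21))*((7 + 0)/(11 + 6)) = (19*(-1/21))*(7/17) = -19/(3*17) = -19/21*7/17 = -19/51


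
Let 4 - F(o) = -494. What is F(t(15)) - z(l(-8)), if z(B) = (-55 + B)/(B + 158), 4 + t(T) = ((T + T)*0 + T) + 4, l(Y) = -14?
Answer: 23927/48 ≈ 498.48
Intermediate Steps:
t(T) = T (t(T) = -4 + (((T + T)*0 + T) + 4) = -4 + (((2*T)*0 + T) + 4) = -4 + ((0 + T) + 4) = -4 + (T + 4) = -4 + (4 + T) = T)
F(o) = 498 (F(o) = 4 - 1*(-494) = 4 + 494 = 498)
z(B) = (-55 + B)/(158 + B)
F(t(15)) - z(l(-8)) = 498 - (-55 - 14)/(158 - 14) = 498 - (-69)/144 = 498 - 1*(-23/48) = 498 + 23/48 = 23927/48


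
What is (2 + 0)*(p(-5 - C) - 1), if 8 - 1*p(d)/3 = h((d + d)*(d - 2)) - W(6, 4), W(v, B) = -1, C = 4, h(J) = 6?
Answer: 4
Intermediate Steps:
p(d) = 3 (p(d) = 24 - 3*(6 - 1*(-1)) = 24 - 3*(6 + 1) = 24 - 3*7 = 24 - 21 = 3)
(2 + 0)*(p(-5 - C) - 1) = (2 + 0)*(3 - 1) = 2*2 = 4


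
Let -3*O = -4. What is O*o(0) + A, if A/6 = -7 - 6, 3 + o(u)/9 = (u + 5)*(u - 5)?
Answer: -414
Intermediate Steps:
O = 4/3 (O = -⅓*(-4) = 4/3 ≈ 1.3333)
o(u) = -27 + 9*(-5 + u)*(5 + u) (o(u) = -27 + 9*((u + 5)*(u - 5)) = -27 + 9*((5 + u)*(-5 + u)) = -27 + 9*((-5 + u)*(5 + u)) = -27 + 9*(-5 + u)*(5 + u))
A = -78 (A = 6*(-7 - 6) = 6*(-13) = -78)
O*o(0) + A = 4*(-252 + 9*0²)/3 - 78 = 4*(-252 + 9*0)/3 - 78 = 4*(-252 + 0)/3 - 78 = (4/3)*(-252) - 78 = -336 - 78 = -414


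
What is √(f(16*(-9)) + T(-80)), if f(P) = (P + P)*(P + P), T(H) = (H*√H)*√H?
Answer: 16*√349 ≈ 298.90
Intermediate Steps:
T(H) = H² (T(H) = H^(3/2)*√H = H²)
f(P) = 4*P² (f(P) = (2*P)*(2*P) = 4*P²)
√(f(16*(-9)) + T(-80)) = √(4*(16*(-9))² + (-80)²) = √(4*(-144)² + 6400) = √(4*20736 + 6400) = √(82944 + 6400) = √89344 = 16*√349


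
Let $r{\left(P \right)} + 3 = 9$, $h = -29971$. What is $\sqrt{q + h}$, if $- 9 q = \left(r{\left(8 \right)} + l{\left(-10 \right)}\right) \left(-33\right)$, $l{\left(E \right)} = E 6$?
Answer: $i \sqrt{30169} \approx 173.69 i$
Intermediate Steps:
$l{\left(E \right)} = 6 E$
$r{\left(P \right)} = 6$ ($r{\left(P \right)} = -3 + 9 = 6$)
$q = -198$ ($q = - \frac{\left(6 + 6 \left(-10\right)\right) \left(-33\right)}{9} = - \frac{\left(6 - 60\right) \left(-33\right)}{9} = - \frac{\left(-54\right) \left(-33\right)}{9} = \left(- \frac{1}{9}\right) 1782 = -198$)
$\sqrt{q + h} = \sqrt{-198 - 29971} = \sqrt{-30169} = i \sqrt{30169}$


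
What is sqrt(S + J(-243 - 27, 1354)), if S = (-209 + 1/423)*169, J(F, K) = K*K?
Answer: sqrt(35745946538)/141 ≈ 1340.9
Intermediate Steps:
J(F, K) = K**2
S = -14940614/423 (S = (-209 + 1/423)*169 = -88406/423*169 = -14940614/423 ≈ -35321.)
sqrt(S + J(-243 - 27, 1354)) = sqrt(-14940614/423 + 1354**2) = sqrt(-14940614/423 + 1833316) = sqrt(760552054/423) = sqrt(35745946538)/141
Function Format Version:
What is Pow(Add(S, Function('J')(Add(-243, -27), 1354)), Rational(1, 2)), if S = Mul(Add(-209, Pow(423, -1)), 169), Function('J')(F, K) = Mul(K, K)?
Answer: Mul(Rational(1, 141), Pow(35745946538, Rational(1, 2))) ≈ 1340.9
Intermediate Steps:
Function('J')(F, K) = Pow(K, 2)
S = Rational(-14940614, 423) (S = Mul(Add(-209, Rational(1, 423)), 169) = Mul(Rational(-88406, 423), 169) = Rational(-14940614, 423) ≈ -35321.)
Pow(Add(S, Function('J')(Add(-243, -27), 1354)), Rational(1, 2)) = Pow(Add(Rational(-14940614, 423), Pow(1354, 2)), Rational(1, 2)) = Pow(Add(Rational(-14940614, 423), 1833316), Rational(1, 2)) = Pow(Rational(760552054, 423), Rational(1, 2)) = Mul(Rational(1, 141), Pow(35745946538, Rational(1, 2)))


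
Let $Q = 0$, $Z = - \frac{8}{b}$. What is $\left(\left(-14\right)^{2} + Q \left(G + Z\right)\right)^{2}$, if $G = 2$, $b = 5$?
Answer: $38416$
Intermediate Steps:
$Z = - \frac{8}{5} \approx -1.6$
$\left(\left(-14\right)^{2} + Q \left(G + Z\right)\right)^{2} = \left(\left(-14\right)^{2} + 0 \left(2 - \frac{8}{5}\right)\right)^{2} = \left(196 + 0 \cdot \frac{2}{5}\right)^{2} = \left(196 + 0\right)^{2} = 196^{2} = 38416$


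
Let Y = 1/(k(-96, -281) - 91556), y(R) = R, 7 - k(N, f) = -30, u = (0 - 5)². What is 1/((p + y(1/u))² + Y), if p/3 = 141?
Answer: 57199375/10236562687119 ≈ 5.5878e-6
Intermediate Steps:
u = 25 (u = (-5)² = 25)
p = 423 (p = 3*141 = 423)
k(N, f) = 37 (k(N, f) = 7 - 1*(-30) = 7 + 30 = 37)
Y = -1/91519 (Y = 1/(37 - 91556) = 1/(-91519) = -1/91519 ≈ -1.0927e-5)
1/((p + y(1/u))² + Y) = 1/((423 + 1/25)² - 1/91519) = 1/((10576/25)² - 1/91519) = 1/(111851776/625 - 1/91519) = 1/(10236562687119/57199375) = 57199375/10236562687119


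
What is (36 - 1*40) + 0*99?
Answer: -4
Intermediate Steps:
(36 - 1*40) + 0*99 = (36 - 40) + 0 = -4 + 0 = -4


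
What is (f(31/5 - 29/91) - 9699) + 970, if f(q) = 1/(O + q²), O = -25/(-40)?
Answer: -509099225957/58322933 ≈ -8729.0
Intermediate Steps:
O = 5/8 (O = -25*(-1/40) = 5/8 ≈ 0.62500)
f(q) = 1/(5/8 + q²)
(f(31/5 - 29/91) - 9699) + 970 = (8/(5 + 8*(31/5 - 29/91)²) - 9699) + 970 = (8/(5 + 8*(2676/455)²) - 9699) + 970 = (8/(5 + 8*(7160976/207025)) - 9699) + 970 = (8/(5 + 57287808/207025) - 9699) + 970 = (8/(58322933/207025) - 9699) + 970 = (8*(207025/58322933) - 9699) + 970 = (1656200/58322933 - 9699) + 970 = -565672470967/58322933 + 970 = -509099225957/58322933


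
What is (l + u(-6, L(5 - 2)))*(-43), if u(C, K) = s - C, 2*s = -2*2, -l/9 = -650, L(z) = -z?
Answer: -251722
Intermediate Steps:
l = 5850 (l = -9*(-650) = 5850)
s = -2 (s = (-2*2)/2 = (½)*(-4) = -2)
u(C, K) = -2 - C
(l + u(-6, L(5 - 2)))*(-43) = (5850 + (-2 - 1*(-6)))*(-43) = (5850 + (-2 + 6))*(-43) = (5850 + 4)*(-43) = 5854*(-43) = -251722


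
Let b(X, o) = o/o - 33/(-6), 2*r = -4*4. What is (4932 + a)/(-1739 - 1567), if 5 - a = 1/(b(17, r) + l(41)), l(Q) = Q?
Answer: -469013/314070 ≈ -1.4933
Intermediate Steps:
r = -8 (r = (-4*4)/2 = (½)*(-16) = -8)
b(X, o) = 13/2 (b(X, o) = 1 - 33*(-⅙) = 1 + 11/2 = 13/2)
a = 473/95 (a = 5 - 1/(13/2 + 41) = 5 - 1/95/2 = 5 - 1*2/95 = 5 - 2/95 = 473/95 ≈ 4.9790)
(4932 + a)/(-1739 - 1567) = (4932 + 473/95)/(-1739 - 1567) = (469013/95)/(-3306) = (469013/95)*(-1/3306) = -469013/314070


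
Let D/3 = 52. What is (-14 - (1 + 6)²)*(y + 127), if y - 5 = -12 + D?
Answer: -17388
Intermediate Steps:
D = 156 (D = 3*52 = 156)
y = 149 (y = 5 + (-12 + 156) = 5 + 144 = 149)
(-14 - (1 + 6)²)*(y + 127) = (-14 - (1 + 6)²)*(149 + 127) = (-14 - 1*7²)*276 = (-14 - 1*49)*276 = (-14 - 49)*276 = -63*276 = -17388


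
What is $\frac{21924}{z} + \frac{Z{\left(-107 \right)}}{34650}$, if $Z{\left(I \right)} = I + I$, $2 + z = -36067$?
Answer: $- \frac{11627051}{18936225} \approx -0.61401$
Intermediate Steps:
$z = -36069$ ($z = -2 - 36067 = -36069$)
$Z{\left(I \right)} = 2 I$
$\frac{21924}{z} + \frac{Z{\left(-107 \right)}}{34650} = \frac{21924}{-36069} + \frac{2 \left(-107\right)}{34650} = 21924 \left(- \frac{1}{36069}\right) - \frac{107}{17325} = - \frac{7308}{12023} - \frac{107}{17325} = - \frac{11627051}{18936225}$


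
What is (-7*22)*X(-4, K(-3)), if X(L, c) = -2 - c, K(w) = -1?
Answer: 154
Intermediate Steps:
(-7*22)*X(-4, K(-3)) = (-7*22)*(-2 - 1*(-1)) = -154*(-2 + 1) = -154*(-1) = 154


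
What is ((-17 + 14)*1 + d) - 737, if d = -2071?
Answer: -2811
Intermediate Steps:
((-17 + 14)*1 + d) - 737 = ((-17 + 14)*1 - 2071) - 737 = (-3*1 - 2071) - 737 = (-3 - 2071) - 737 = -2074 - 737 = -2811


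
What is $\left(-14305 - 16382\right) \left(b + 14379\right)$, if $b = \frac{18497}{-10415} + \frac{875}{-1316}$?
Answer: $- \frac{863826476584803}{1958020} \approx -4.4117 \cdot 10^{8}$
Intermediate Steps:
$b = - \frac{4779311}{1958020}$ ($b = 18497 \left(- \frac{1}{10415}\right) + 875 \left(- \frac{1}{1316}\right) = - \frac{18497}{10415} - \frac{125}{188} = - \frac{4779311}{1958020} \approx -2.4409$)
$\left(-14305 - 16382\right) \left(b + 14379\right) = \left(-14305 - 16382\right) \left(- \frac{4779311}{1958020} + 14379\right) = \left(-30687\right) \frac{28149590269}{1958020} = - \frac{863826476584803}{1958020}$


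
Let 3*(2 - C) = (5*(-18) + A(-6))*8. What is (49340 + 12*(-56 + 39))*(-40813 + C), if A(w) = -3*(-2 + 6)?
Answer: -1991924304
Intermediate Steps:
A(w) = -12 (A(w) = -3*4 = -12)
C = 274 (C = 2 - (5*(-18) - 12)*8/3 = 2 - (-90 - 12)*8/3 = 2 - (-34)*8 = 2 - ⅓*(-816) = 2 + 272 = 274)
(49340 + 12*(-56 + 39))*(-40813 + C) = (49340 + 12*(-56 + 39))*(-40813 + 274) = (49340 + 12*(-17))*(-40539) = (49340 - 204)*(-40539) = 49136*(-40539) = -1991924304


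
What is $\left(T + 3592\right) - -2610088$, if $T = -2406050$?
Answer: $207630$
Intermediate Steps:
$\left(T + 3592\right) - -2610088 = \left(-2406050 + 3592\right) - -2610088 = -2402458 + 2610088 = 207630$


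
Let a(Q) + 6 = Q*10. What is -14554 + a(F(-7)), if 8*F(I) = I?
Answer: -58275/4 ≈ -14569.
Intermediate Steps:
F(I) = I/8
a(Q) = -6 + 10*Q (a(Q) = -6 + Q*10 = -6 + 10*Q)
-14554 + a(F(-7)) = -14554 + (-6 + 10*((⅛)*(-7))) = -14554 + (-6 + 10*(-7/8)) = -14554 + (-6 - 35/4) = -14554 - 59/4 = -58275/4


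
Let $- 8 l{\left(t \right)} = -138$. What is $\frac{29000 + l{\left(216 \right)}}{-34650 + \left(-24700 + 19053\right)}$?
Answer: $- \frac{116069}{161188} \approx -0.72008$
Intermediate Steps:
$l{\left(t \right)} = \frac{69}{4}$ ($l{\left(t \right)} = \left(- \frac{1}{8}\right) \left(-138\right) = \frac{69}{4}$)
$\frac{29000 + l{\left(216 \right)}}{-34650 + \left(-24700 + 19053\right)} = \frac{29000 + \frac{69}{4}}{-34650 + \left(-24700 + 19053\right)} = \frac{116069}{4 \left(-34650 - 5647\right)} = \frac{116069}{4 \left(-40297\right)} = \frac{116069}{4} \left(- \frac{1}{40297}\right) = - \frac{116069}{161188}$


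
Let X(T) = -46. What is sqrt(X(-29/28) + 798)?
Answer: 4*sqrt(47) ≈ 27.423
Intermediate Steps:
sqrt(X(-29/28) + 798) = sqrt(-46 + 798) = sqrt(752) = 4*sqrt(47)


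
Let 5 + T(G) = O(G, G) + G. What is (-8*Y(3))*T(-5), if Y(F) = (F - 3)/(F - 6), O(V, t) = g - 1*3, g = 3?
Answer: 0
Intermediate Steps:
O(V, t) = 0 (O(V, t) = 3 - 1*3 = 3 - 3 = 0)
Y(F) = (-3 + F)/(-6 + F)
T(G) = -5 + G (T(G) = -5 + (0 + G) = -5 + G)
(-8*Y(3))*T(-5) = (-8*(-3 + 3)/(-6 + 3))*(-5 - 5) = -8*0/(-3)*(-10) = -(-8)*0/3*(-10) = -8*0*(-10) = 0*(-10) = 0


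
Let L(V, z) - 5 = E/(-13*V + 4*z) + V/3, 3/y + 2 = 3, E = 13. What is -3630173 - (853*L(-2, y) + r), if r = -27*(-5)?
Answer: -414309761/114 ≈ -3.6343e+6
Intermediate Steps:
y = 3 (y = 3/(-2 + 3) = 3/1 = 3*1 = 3)
r = 135
L(V, z) = 5 + 13/(-13*V + 4*z) + V/3 (L(V, z) = 5 + (13/(-13*V + 4*z) + V/3) = 5 + 13/(-13*V + 4*z) + V/3)
-3630173 - (853*L(-2, y) + r) = -3630173 - (853*((-39 - 60*3 + 13*(-2)² + 195*(-2) - 4*(-2)*3)/(3*(-4*3 + 13*(-2)))) + 135) = -3630173 - (853*((-39 - 180 + 13*4 - 390 + 24)/(3*(-12 - 26))) + 135) = -3630173 - (853*((⅓)*(-39 - 180 + 52 - 390 + 24)/(-38)) + 135) = -3630173 - (853*((⅓)*(-1/38)*(-533)) + 135) = -3630173 - (853*(533/114) + 135) = -3630173 - (454649/114 + 135) = -3630173 - 1*470039/114 = -3630173 - 470039/114 = -414309761/114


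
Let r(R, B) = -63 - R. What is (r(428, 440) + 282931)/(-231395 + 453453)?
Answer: 141220/111029 ≈ 1.2719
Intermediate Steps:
(r(428, 440) + 282931)/(-231395 + 453453) = ((-63 - 1*428) + 282931)/(-231395 + 453453) = ((-63 - 428) + 282931)/222058 = (-491 + 282931)*(1/222058) = 282440*(1/222058) = 141220/111029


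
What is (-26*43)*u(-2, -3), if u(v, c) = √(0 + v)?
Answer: -1118*I*√2 ≈ -1581.1*I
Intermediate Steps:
u(v, c) = √v
(-26*43)*u(-2, -3) = (-26*43)*√(-2) = -1118*I*√2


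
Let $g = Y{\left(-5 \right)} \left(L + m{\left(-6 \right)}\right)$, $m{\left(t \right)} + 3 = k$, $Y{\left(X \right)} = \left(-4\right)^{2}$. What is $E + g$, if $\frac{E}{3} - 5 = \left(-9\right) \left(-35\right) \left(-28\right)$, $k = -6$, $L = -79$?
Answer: $-27853$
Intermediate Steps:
$Y{\left(X \right)} = 16$
$m{\left(t \right)} = -9$ ($m{\left(t \right)} = -3 - 6 = -9$)
$E = -26445$ ($E = 15 + 3 \left(-9\right) \left(-35\right) \left(-28\right) = 15 + 3 \cdot 315 \left(-28\right) = 15 + 3 \left(-8820\right) = 15 - 26460 = -26445$)
$g = -1408$ ($g = 16 \left(-79 - 9\right) = 16 \left(-88\right) = -1408$)
$E + g = -26445 - 1408 = -27853$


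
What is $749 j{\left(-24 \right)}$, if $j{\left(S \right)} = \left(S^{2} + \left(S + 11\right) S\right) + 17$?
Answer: $677845$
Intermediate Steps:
$j{\left(S \right)} = 17 + S^{2} + S \left(11 + S\right)$ ($j{\left(S \right)} = \left(S^{2} + \left(11 + S\right) S\right) + 17 = \left(S^{2} + S \left(11 + S\right)\right) + 17 = 17 + S^{2} + S \left(11 + S\right)$)
$749 j{\left(-24 \right)} = 749 \left(17 + 2 \left(-24\right)^{2} + 11 \left(-24\right)\right) = 749 \left(17 + 2 \cdot 576 - 264\right) = 749 \left(17 + 1152 - 264\right) = 749 \cdot 905 = 677845$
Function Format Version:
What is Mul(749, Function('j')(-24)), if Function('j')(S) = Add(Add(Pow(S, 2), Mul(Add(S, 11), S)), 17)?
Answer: 677845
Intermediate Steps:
Function('j')(S) = Add(17, Pow(S, 2), Mul(S, Add(11, S))) (Function('j')(S) = Add(Add(Pow(S, 2), Mul(Add(11, S), S)), 17) = Add(Add(Pow(S, 2), Mul(S, Add(11, S))), 17) = Add(17, Pow(S, 2), Mul(S, Add(11, S))))
Mul(749, Function('j')(-24)) = Mul(749, Add(17, Mul(2, Pow(-24, 2)), Mul(11, -24))) = Mul(749, Add(17, Mul(2, 576), -264)) = Mul(749, Add(17, 1152, -264)) = Mul(749, 905) = 677845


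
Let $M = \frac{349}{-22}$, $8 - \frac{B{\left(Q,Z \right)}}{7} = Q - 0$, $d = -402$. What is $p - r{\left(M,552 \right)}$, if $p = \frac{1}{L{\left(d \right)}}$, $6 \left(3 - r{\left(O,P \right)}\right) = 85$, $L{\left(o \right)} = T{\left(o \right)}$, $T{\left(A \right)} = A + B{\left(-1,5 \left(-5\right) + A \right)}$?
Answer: $\frac{2523}{226} \approx 11.164$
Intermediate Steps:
$B{\left(Q,Z \right)} = 56 - 7 Q$ ($B{\left(Q,Z \right)} = 56 - 7 \left(Q - 0\right) = 56 - 7 \left(Q + 0\right) = 56 - 7 Q$)
$T{\left(A \right)} = 63 + A$ ($T{\left(A \right)} = A + \left(56 - -7\right) = A + \left(56 + 7\right) = A + 63 = 63 + A$)
$L{\left(o \right)} = 63 + o$
$M = - \frac{349}{22}$ ($M = 349 \left(- \frac{1}{22}\right) = - \frac{349}{22} \approx -15.864$)
$r{\left(O,P \right)} = - \frac{67}{6}$ ($r{\left(O,P \right)} = 3 - \frac{85}{6} = - \frac{67}{6}$)
$p = - \frac{1}{339}$ ($p = \frac{1}{63 - 402} = \frac{1}{-339} = - \frac{1}{339} \approx -0.0029499$)
$p - r{\left(M,552 \right)} = - \frac{1}{339} - - \frac{67}{6} = - \frac{1}{339} + \frac{67}{6} = \frac{2523}{226}$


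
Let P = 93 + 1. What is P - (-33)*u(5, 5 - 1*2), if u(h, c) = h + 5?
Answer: 424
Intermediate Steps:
P = 94
u(h, c) = 5 + h
P - (-33)*u(5, 5 - 1*2) = 94 - (-33)*(5 + 5) = 94 - (-33)*10 = 94 - 1*(-330) = 94 + 330 = 424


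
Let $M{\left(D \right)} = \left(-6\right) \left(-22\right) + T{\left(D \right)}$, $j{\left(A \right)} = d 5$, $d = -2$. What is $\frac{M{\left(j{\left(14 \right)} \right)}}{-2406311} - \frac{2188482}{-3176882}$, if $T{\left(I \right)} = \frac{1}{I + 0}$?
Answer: $\frac{26328746395831}{38222830511510} \approx 0.68882$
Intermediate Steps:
$j{\left(A \right)} = -10$ ($j{\left(A \right)} = \left(-2\right) 5 = -10$)
$T{\left(I \right)} = \frac{1}{I}$
$M{\left(D \right)} = 132 + \frac{1}{D}$ ($M{\left(D \right)} = \left(-6\right) \left(-22\right) + \frac{1}{D} = 132 + \frac{1}{D}$)
$\frac{M{\left(j{\left(14 \right)} \right)}}{-2406311} - \frac{2188482}{-3176882} = \frac{132 + \frac{1}{-10}}{-2406311} - \frac{2188482}{-3176882} = \left(132 - \frac{1}{10}\right) \left(- \frac{1}{2406311}\right) - - \frac{1094241}{1588441} = \frac{1319}{10} \left(- \frac{1}{2406311}\right) + \frac{1094241}{1588441} = - \frac{1319}{24063110} + \frac{1094241}{1588441} = \frac{26328746395831}{38222830511510}$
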